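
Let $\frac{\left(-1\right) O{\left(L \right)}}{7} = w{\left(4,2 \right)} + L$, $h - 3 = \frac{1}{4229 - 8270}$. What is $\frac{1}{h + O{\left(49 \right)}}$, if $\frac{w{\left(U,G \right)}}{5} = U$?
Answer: $- \frac{4041}{1939681} \approx -0.0020833$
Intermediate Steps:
$h = \frac{12122}{4041}$ ($h = 3 + \frac{1}{4229 - 8270} = 3 + \frac{1}{-4041} = 3 - \frac{1}{4041} = \frac{12122}{4041} \approx 2.9998$)
$w{\left(U,G \right)} = 5 U$
$O{\left(L \right)} = -140 - 7 L$ ($O{\left(L \right)} = - 7 \left(5 \cdot 4 + L\right) = - 7 \left(20 + L\right) = -140 - 7 L$)
$\frac{1}{h + O{\left(49 \right)}} = \frac{1}{\frac{12122}{4041} - 483} = \frac{1}{- \frac{1939681}{4041}} = - \frac{4041}{1939681}$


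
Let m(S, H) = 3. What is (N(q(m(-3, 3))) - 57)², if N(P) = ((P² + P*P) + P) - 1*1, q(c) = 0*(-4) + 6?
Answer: 400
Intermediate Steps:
q(c) = 6 (q(c) = 0 + 6 = 6)
N(P) = -1 + P + 2*P² (N(P) = ((P² + P²) + P) - 1 = (2*P² + P) - 1 = (P + 2*P²) - 1 = -1 + P + 2*P²)
(N(q(m(-3, 3))) - 57)² = ((-1 + 6 + 2*6²) - 57)² = ((-1 + 6 + 2*36) - 57)² = ((-1 + 6 + 72) - 57)² = (77 - 57)² = 20² = 400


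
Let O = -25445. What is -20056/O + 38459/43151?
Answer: 1844025711/1097977195 ≈ 1.6795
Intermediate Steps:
-20056/O + 38459/43151 = -20056/(-25445) + 38459/43151 = -20056*(-1/25445) + 38459*(1/43151) = 20056/25445 + 38459/43151 = 1844025711/1097977195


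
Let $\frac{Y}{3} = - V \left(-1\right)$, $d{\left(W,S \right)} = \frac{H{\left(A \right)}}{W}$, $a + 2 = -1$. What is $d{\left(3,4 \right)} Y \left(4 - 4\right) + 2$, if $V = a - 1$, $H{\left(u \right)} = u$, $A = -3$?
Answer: $2$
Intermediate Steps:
$a = -3$ ($a = -2 - 1 = -3$)
$V = -4$ ($V = -3 - 1 = -4$)
$d{\left(W,S \right)} = - \frac{3}{W}$
$Y = -12$ ($Y = 3 \left(- \left(-4\right) \left(-1\right)\right) = 3 \left(\left(-1\right) 4\right) = 3 \left(-4\right) = -12$)
$d{\left(3,4 \right)} Y \left(4 - 4\right) + 2 = - \frac{3}{3} \left(- 12 \left(4 - 4\right)\right) + 2 = \left(-3\right) \frac{1}{3} \left(\left(-12\right) 0\right) + 2 = \left(-1\right) 0 + 2 = 0 + 2 = 2$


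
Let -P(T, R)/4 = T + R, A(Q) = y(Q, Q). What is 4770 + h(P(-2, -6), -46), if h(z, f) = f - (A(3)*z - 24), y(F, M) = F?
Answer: 4652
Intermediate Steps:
A(Q) = Q
P(T, R) = -4*R - 4*T (P(T, R) = -4*(T + R) = -4*(R + T) = -4*R - 4*T)
h(z, f) = 24 + f - 3*z (h(z, f) = f - (3*z - 24) = f - (-24 + 3*z) = f + (24 - 3*z) = 24 + f - 3*z)
4770 + h(P(-2, -6), -46) = 4770 + (24 - 46 - 3*(-4*(-6) - 4*(-2))) = 4770 + (24 - 46 - 3*(24 + 8)) = 4770 + (24 - 46 - 3*32) = 4770 + (24 - 46 - 96) = 4770 - 118 = 4652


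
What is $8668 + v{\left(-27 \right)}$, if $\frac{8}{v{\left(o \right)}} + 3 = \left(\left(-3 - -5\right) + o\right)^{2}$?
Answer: $\frac{2695752}{311} \approx 8668.0$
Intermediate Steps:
$v{\left(o \right)} = \frac{8}{-3 + \left(2 + o\right)^{2}}$ ($v{\left(o \right)} = \frac{8}{-3 + \left(\left(-3 - -5\right) + o\right)^{2}} = \frac{8}{-3 + \left(\left(-3 + 5\right) + o\right)^{2}} = \frac{8}{-3 + \left(2 + o\right)^{2}}$)
$8668 + v{\left(-27 \right)} = 8668 + \frac{8}{-3 + \left(2 - 27\right)^{2}} = 8668 + \frac{8}{-3 + \left(-25\right)^{2}} = 8668 + \frac{8}{-3 + 625} = 8668 + \frac{8}{622} = 8668 + 8 \cdot \frac{1}{622} = 8668 + \frac{4}{311} = \frac{2695752}{311}$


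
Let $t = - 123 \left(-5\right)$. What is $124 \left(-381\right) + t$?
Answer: $-46629$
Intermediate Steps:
$t = 615$ ($t = \left(-1\right) \left(-615\right) = 615$)
$124 \left(-381\right) + t = 124 \left(-381\right) + 615 = -47244 + 615 = -46629$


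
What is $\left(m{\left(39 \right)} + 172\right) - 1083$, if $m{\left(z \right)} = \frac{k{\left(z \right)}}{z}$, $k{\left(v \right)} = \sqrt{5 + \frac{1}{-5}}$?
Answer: $-911 + \frac{2 \sqrt{30}}{195} \approx -910.94$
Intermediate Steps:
$k{\left(v \right)} = \frac{2 \sqrt{30}}{5}$ ($k{\left(v \right)} = \sqrt{5 - \frac{1}{5}} = \sqrt{\frac{24}{5}} = \frac{2 \sqrt{30}}{5}$)
$m{\left(z \right)} = \frac{2 \sqrt{30}}{5 z}$ ($m{\left(z \right)} = \frac{\frac{2}{5} \sqrt{30}}{z} = \frac{2 \sqrt{30}}{5 z}$)
$\left(m{\left(39 \right)} + 172\right) - 1083 = \left(\frac{2 \sqrt{30}}{5 \cdot 39} + 172\right) - 1083 = \left(\frac{2}{5} \sqrt{30} \cdot \frac{1}{39} + 172\right) - 1083 = \left(\frac{2 \sqrt{30}}{195} + 172\right) - 1083 = \left(172 + \frac{2 \sqrt{30}}{195}\right) - 1083 = -911 + \frac{2 \sqrt{30}}{195}$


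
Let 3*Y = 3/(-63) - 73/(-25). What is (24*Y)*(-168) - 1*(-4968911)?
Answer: 124126263/25 ≈ 4.9650e+6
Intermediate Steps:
Y = 1508/1575 (Y = (3/(-63) - 73/(-25))/3 = (3*(-1/63) - 73*(-1/25))/3 = (-1/21 + 73/25)/3 = (⅓)*(1508/525) = 1508/1575 ≈ 0.95746)
(24*Y)*(-168) - 1*(-4968911) = (24*(1508/1575))*(-168) - 1*(-4968911) = (12064/525)*(-168) + 4968911 = -96512/25 + 4968911 = 124126263/25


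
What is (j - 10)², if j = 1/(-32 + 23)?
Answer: 8281/81 ≈ 102.23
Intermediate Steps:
j = -⅑ (j = 1/(-9) = -⅑ ≈ -0.11111)
(j - 10)² = (-⅑ - 10)² = (-91/9)² = 8281/81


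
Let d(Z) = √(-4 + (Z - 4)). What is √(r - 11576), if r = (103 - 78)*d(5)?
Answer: √(-11576 + 25*I*√3) ≈ 0.2012 + 107.59*I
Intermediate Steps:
d(Z) = √(-8 + Z) (d(Z) = √(-4 + (-4 + Z)) = √(-8 + Z))
r = 25*I*√3 (r = (103 - 78)*√(-8 + 5) = 25*√(-3) = 25*(I*√3) = 25*I*√3 ≈ 43.301*I)
√(r - 11576) = √(25*I*√3 - 11576) = √(-11576 + 25*I*√3)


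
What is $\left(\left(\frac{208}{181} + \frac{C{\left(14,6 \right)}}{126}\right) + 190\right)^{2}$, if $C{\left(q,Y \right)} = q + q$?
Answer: $\frac{97184321536}{2653641} \approx 36623.0$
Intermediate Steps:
$C{\left(q,Y \right)} = 2 q$
$\left(\left(\frac{208}{181} + \frac{C{\left(14,6 \right)}}{126}\right) + 190\right)^{2} = \left(\left(\frac{208}{181} + \frac{2 \cdot 14}{126}\right) + 190\right)^{2} = \left(\left(208 \cdot \frac{1}{181} + 28 \cdot \frac{1}{126}\right) + 190\right)^{2} = \left(\left(\frac{208}{181} + \frac{2}{9}\right) + 190\right)^{2} = \left(\frac{2234}{1629} + 190\right)^{2} = \left(\frac{311744}{1629}\right)^{2} = \frac{97184321536}{2653641}$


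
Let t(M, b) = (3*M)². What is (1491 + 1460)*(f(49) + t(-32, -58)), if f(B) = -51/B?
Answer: 1332473883/49 ≈ 2.7193e+7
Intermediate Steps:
t(M, b) = 9*M²
(1491 + 1460)*(f(49) + t(-32, -58)) = (1491 + 1460)*(-51/49 + 9*(-32)²) = 2951*(-51*1/49 + 9*1024) = 2951*(-51/49 + 9216) = 2951*(451533/49) = 1332473883/49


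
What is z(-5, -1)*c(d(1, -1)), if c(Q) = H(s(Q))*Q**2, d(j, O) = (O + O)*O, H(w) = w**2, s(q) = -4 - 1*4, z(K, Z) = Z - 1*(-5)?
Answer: 1024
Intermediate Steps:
z(K, Z) = 5 + Z (z(K, Z) = Z + 5 = 5 + Z)
s(q) = -8 (s(q) = -4 - 4 = -8)
d(j, O) = 2*O**2 (d(j, O) = (2*O)*O = 2*O**2)
c(Q) = 64*Q**2 (c(Q) = (-8)**2*Q**2 = 64*Q**2)
z(-5, -1)*c(d(1, -1)) = (5 - 1)*(64*(2*(-1)**2)**2) = 4*(64*(2*1)**2) = 4*(64*2**2) = 4*(64*4) = 4*256 = 1024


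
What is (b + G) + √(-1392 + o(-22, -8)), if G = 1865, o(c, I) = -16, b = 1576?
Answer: 3441 + 8*I*√22 ≈ 3441.0 + 37.523*I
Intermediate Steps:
(b + G) + √(-1392 + o(-22, -8)) = (1576 + 1865) + √(-1392 - 16) = 3441 + √(-1408) = 3441 + 8*I*√22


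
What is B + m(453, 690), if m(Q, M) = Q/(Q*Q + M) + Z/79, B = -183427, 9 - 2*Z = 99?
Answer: -994545554545/5422007 ≈ -1.8343e+5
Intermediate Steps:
Z = -45 (Z = 9/2 - ½*99 = 9/2 - 99/2 = -45)
m(Q, M) = -45/79 + Q/(M + Q²) (m(Q, M) = Q/(Q*Q + M) - 45/79 = Q/(Q² + M) - 45*1/79 = Q/(M + Q²) - 45/79 = -45/79 + Q/(M + Q²))
B + m(453, 690) = -183427 + (453 - 45/79*690 - 45/79*453²)/(690 + 453²) = -183427 + (453 - 31050/79 - 45/79*205209)/(690 + 205209) = -183427 + (453 - 31050/79 - 9234405/79)/205899 = -183427 + (1/205899)*(-9229668/79) = -183427 - 3076556/5422007 = -994545554545/5422007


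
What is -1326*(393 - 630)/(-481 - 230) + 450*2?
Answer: 458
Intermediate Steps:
-1326*(393 - 630)/(-481 - 230) + 450*2 = -(-314262)/(-711) + 900 = -(-314262)*(-1)/711 + 900 = -1326*1/3 + 900 = -442 + 900 = 458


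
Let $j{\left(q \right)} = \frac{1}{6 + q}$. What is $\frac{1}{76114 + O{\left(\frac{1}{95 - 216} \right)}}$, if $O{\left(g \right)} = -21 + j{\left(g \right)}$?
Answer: $\frac{725}{55167546} \approx 1.3142 \cdot 10^{-5}$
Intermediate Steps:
$O{\left(g \right)} = -21 + \frac{1}{6 + g}$
$\frac{1}{76114 + O{\left(\frac{1}{95 - 216} \right)}} = \frac{1}{76114 + \frac{-125 - \frac{21}{95 - 216}}{6 + \frac{1}{95 - 216}}} = \frac{1}{76114 + \frac{-125 - \frac{21}{-121}}{6 + \frac{1}{-121}}} = \frac{1}{76114 + \frac{-125 - - \frac{21}{121}}{6 - \frac{1}{121}}} = \frac{1}{76114 + \frac{-125 + \frac{21}{121}}{\frac{725}{121}}} = \frac{1}{76114 + \frac{121}{725} \left(- \frac{15104}{121}\right)} = \frac{1}{76114 - \frac{15104}{725}} = \frac{1}{\frac{55167546}{725}} = \frac{725}{55167546}$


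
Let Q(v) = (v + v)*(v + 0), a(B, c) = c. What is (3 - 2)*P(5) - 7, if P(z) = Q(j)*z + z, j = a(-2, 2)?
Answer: 38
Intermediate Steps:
j = 2
Q(v) = 2*v**2 (Q(v) = (2*v)*v = 2*v**2)
P(z) = 9*z (P(z) = (2*2**2)*z + z = (2*4)*z + z = 8*z + z = 9*z)
(3 - 2)*P(5) - 7 = (3 - 2)*(9*5) - 7 = 1*45 - 7 = 45 - 7 = 38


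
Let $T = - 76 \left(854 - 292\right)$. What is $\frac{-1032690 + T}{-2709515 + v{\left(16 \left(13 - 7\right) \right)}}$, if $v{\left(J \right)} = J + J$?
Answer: $\frac{1075402}{2709323} \approx 0.39693$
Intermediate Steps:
$v{\left(J \right)} = 2 J$
$T = -42712$ ($T = \left(-76\right) 562 = -42712$)
$\frac{-1032690 + T}{-2709515 + v{\left(16 \left(13 - 7\right) \right)}} = \frac{-1032690 - 42712}{-2709515 + 2 \cdot 16 \left(13 - 7\right)} = - \frac{1075402}{-2709515 + 2 \cdot 16 \cdot 6} = - \frac{1075402}{-2709515 + 2 \cdot 96} = - \frac{1075402}{-2709515 + 192} = - \frac{1075402}{-2709323} = \left(-1075402\right) \left(- \frac{1}{2709323}\right) = \frac{1075402}{2709323}$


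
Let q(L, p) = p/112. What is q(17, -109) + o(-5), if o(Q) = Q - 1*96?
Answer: -11421/112 ≈ -101.97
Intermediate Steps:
q(L, p) = p/112 (q(L, p) = p*(1/112) = p/112)
o(Q) = -96 + Q (o(Q) = Q - 96 = -96 + Q)
q(17, -109) + o(-5) = (1/112)*(-109) + (-96 - 5) = -109/112 - 101 = -11421/112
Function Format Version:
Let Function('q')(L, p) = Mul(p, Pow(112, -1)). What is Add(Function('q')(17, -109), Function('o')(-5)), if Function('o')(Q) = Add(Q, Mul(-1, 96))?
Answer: Rational(-11421, 112) ≈ -101.97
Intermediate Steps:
Function('q')(L, p) = Mul(Rational(1, 112), p) (Function('q')(L, p) = Mul(p, Rational(1, 112)) = Mul(Rational(1, 112), p))
Function('o')(Q) = Add(-96, Q) (Function('o')(Q) = Add(Q, -96) = Add(-96, Q))
Add(Function('q')(17, -109), Function('o')(-5)) = Add(Mul(Rational(1, 112), -109), Add(-96, -5)) = Add(Rational(-109, 112), -101) = Rational(-11421, 112)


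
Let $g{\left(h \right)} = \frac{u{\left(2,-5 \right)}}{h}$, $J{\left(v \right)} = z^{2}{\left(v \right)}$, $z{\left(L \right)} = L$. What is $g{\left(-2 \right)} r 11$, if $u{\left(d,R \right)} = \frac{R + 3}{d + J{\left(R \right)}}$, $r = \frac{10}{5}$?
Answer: $\frac{22}{27} \approx 0.81481$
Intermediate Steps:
$J{\left(v \right)} = v^{2}$
$r = 2$ ($r = 10 \cdot \frac{1}{5} = 2$)
$u{\left(d,R \right)} = \frac{3 + R}{d + R^{2}}$ ($u{\left(d,R \right)} = \frac{R + 3}{d + R^{2}} = \frac{3 + R}{d + R^{2}}$)
$g{\left(h \right)} = - \frac{2}{27 h}$ ($g{\left(h \right)} = \frac{\frac{1}{2 + \left(-5\right)^{2}} \left(3 - 5\right)}{h} = \frac{\frac{1}{2 + 25} \left(-2\right)}{h} = \frac{\frac{1}{27} \left(-2\right)}{h} = - \frac{2}{27 h}$)
$g{\left(-2 \right)} r 11 = - \frac{2}{27 \left(-2\right)} 2 \cdot 11 = \left(- \frac{2}{27}\right) \left(- \frac{1}{2}\right) 2 \cdot 11 = \frac{1}{27} \cdot 2 \cdot 11 = \frac{2}{27} \cdot 11 = \frac{22}{27}$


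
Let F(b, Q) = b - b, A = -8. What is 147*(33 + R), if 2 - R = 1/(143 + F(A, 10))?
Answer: 735588/143 ≈ 5144.0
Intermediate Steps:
F(b, Q) = 0
R = 285/143 (R = 2 - 1/(143 + 0) = 2 - 1/143 = 285/143 ≈ 1.9930)
147*(33 + R) = 147*(33 + 285/143) = 147*(5004/143) = 735588/143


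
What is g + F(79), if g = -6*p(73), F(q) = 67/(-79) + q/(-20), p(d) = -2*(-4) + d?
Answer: -775461/1580 ≈ -490.80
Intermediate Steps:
p(d) = 8 + d
F(q) = -67/79 - q/20 (F(q) = 67*(-1/79) + q*(-1/20) = -67/79 - q/20)
g = -486 (g = -6*(8 + 73) = -6*81 = -486)
g + F(79) = -486 + (-67/79 - 1/20*79) = -486 + (-67/79 - 79/20) = -486 - 7581/1580 = -775461/1580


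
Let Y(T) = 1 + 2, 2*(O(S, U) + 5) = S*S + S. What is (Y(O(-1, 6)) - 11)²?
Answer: 64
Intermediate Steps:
O(S, U) = -5 + S/2 + S²/2 (O(S, U) = -5 + (S*S + S)/2 = -5 + (S² + S)/2 = -5 + (S + S²)/2 = -5 + (S/2 + S²/2) = -5 + S/2 + S²/2)
Y(T) = 3
(Y(O(-1, 6)) - 11)² = (3 - 11)² = (-8)² = 64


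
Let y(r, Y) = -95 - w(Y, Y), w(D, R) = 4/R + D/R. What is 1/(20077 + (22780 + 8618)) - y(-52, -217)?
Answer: 1072121517/11170075 ≈ 95.982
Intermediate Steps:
y(r, Y) = -95 - (4 + Y)/Y
1/(20077 + (22780 + 8618)) - y(-52, -217) = 1/(20077 + (22780 + 8618)) - (-96 - 4/(-217)) = 1/(20077 + 31398) - (-96 - 4*(-1/217)) = 1/51475 - (-96 + 4/217) = 1/51475 - 1*(-20828/217) = 1/51475 + 20828/217 = 1072121517/11170075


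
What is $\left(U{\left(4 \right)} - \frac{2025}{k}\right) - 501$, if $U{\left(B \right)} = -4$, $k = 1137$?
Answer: $- \frac{192070}{379} \approx -506.78$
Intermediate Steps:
$\left(U{\left(4 \right)} - \frac{2025}{k}\right) - 501 = \left(-4 - \frac{2025}{1137}\right) - 501 = \left(-4 - \frac{675}{379}\right) - 501 = - \frac{2191}{379} - 501 = - \frac{192070}{379}$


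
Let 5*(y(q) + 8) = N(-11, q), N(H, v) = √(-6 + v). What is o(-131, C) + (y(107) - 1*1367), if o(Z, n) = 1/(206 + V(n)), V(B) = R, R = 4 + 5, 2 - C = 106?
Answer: -295624/215 + √101/5 ≈ -1373.0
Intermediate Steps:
C = -104 (C = 2 - 1*106 = 2 - 106 = -104)
R = 9
V(B) = 9
y(q) = -8 + √(-6 + q)/5
o(Z, n) = 1/215 (o(Z, n) = 1/(206 + 9) = 1/215)
o(-131, C) + (y(107) - 1*1367) = 1/215 + ((-8 + √(-6 + 107)/5) - 1*1367) = 1/215 + ((-8 + √101/5) - 1367) = 1/215 + (-1375 + √101/5) = -295624/215 + √101/5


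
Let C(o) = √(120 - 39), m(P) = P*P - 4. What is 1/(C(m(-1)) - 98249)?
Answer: -1/98240 ≈ -1.0179e-5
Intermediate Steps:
m(P) = -4 + P² (m(P) = P² - 4 = -4 + P²)
C(o) = 9 (C(o) = √81 = 9)
1/(C(m(-1)) - 98249) = 1/(9 - 98249) = 1/(-98240) = -1/98240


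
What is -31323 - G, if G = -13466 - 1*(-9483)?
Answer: -27340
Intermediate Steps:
G = -3983 (G = -13466 + 9483 = -3983)
-31323 - G = -31323 - 1*(-3983) = -31323 + 3983 = -27340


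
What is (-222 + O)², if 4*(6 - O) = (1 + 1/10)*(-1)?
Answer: 74459641/1600 ≈ 46537.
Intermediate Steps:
O = 251/40 (O = 6 - (1 + 1/10)*(-1)/4 = 6 - (1 + ⅒)*(-1)/4 = 6 - 11*(-1)/40 = 6 - ¼*(-11/10) = 6 + 11/40 = 251/40 ≈ 6.2750)
(-222 + O)² = (-222 + 251/40)² = (-8629/40)² = 74459641/1600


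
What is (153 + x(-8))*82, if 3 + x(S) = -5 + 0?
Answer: 11890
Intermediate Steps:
x(S) = -8 (x(S) = -3 + (-5 + 0) = -3 - 5 = -8)
(153 + x(-8))*82 = (153 - 8)*82 = 145*82 = 11890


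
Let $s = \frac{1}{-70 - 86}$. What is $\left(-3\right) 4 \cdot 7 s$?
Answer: $\frac{7}{13} \approx 0.53846$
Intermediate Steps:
$s = - \frac{1}{156}$ ($s = \frac{1}{-156} = - \frac{1}{156} \approx -0.0064103$)
$\left(-3\right) 4 \cdot 7 s = \left(-3\right) 4 \cdot 7 \left(- \frac{1}{156}\right) = \left(-12\right) 7 \left(- \frac{1}{156}\right) = \left(-84\right) \left(- \frac{1}{156}\right) = \frac{7}{13}$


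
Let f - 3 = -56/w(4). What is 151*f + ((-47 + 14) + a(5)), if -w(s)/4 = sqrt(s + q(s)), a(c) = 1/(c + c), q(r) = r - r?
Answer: 14771/10 ≈ 1477.1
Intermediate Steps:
q(r) = 0
a(c) = 1/(2*c)
w(s) = -4*sqrt(s) (w(s) = -4*sqrt(s + 0) = -4*sqrt(s))
f = 10 (f = 3 - 56/((-4*sqrt(4))) = 3 - 56/((-4*2)) = 3 - 56/(-8) = 3 - 56*(-1/8) = 3 + 7 = 10)
151*f + ((-47 + 14) + a(5)) = 151*10 + ((-47 + 14) + (1/2)/5) = 1510 + (-33 + (1/2)*(1/5)) = 1510 + (-33 + 1/10) = 1510 - 329/10 = 14771/10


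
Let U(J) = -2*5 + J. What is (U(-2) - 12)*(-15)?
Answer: 360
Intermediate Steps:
U(J) = -10 + J
(U(-2) - 12)*(-15) = ((-10 - 2) - 12)*(-15) = (-12 - 12)*(-15) = -24*(-15) = 360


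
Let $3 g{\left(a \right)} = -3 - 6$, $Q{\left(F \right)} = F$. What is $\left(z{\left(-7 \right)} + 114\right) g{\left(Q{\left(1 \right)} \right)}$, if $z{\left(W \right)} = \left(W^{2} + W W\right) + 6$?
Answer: $-654$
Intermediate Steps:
$g{\left(a \right)} = -3$ ($g{\left(a \right)} = \frac{-3 - 6}{3} = \frac{1}{3} \left(-9\right) = -3$)
$z{\left(W \right)} = 6 + 2 W^{2}$ ($z{\left(W \right)} = \left(W^{2} + W^{2}\right) + 6 = 2 W^{2} + 6 = 6 + 2 W^{2}$)
$\left(z{\left(-7 \right)} + 114\right) g{\left(Q{\left(1 \right)} \right)} = \left(\left(6 + 2 \left(-7\right)^{2}\right) + 114\right) \left(-3\right) = \left(\left(6 + 2 \cdot 49\right) + 114\right) \left(-3\right) = \left(\left(6 + 98\right) + 114\right) \left(-3\right) = \left(104 + 114\right) \left(-3\right) = 218 \left(-3\right) = -654$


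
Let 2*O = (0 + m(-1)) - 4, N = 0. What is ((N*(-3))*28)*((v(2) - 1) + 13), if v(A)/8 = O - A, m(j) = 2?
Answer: 0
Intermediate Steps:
O = -1 (O = ((0 + 2) - 4)/2 = (2 - 4)/2 = (½)*(-2) = -1)
v(A) = -8 - 8*A (v(A) = 8*(-1 - A) = -8 - 8*A)
((N*(-3))*28)*((v(2) - 1) + 13) = ((0*(-3))*28)*(((-8 - 8*2) - 1) + 13) = (0*28)*(((-8 - 16) - 1) + 13) = 0*((-24 - 1) + 13) = 0*(-25 + 13) = 0*(-12) = 0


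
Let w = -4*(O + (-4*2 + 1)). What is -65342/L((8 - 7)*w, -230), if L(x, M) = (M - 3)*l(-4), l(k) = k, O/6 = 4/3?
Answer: -32671/466 ≈ -70.109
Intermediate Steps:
O = 8 (O = 6*(4/3) = 8)
w = -4 (w = -4*(8 + (-4*2 + 1)) = -4*(8 + (-8 + 1)) = -4*(8 - 7) = -4*1 = -4)
L(x, M) = 12 - 4*M (L(x, M) = (M - 3)*(-4) = (-3 + M)*(-4) = 12 - 4*M)
-65342/L((8 - 7)*w, -230) = -65342/(12 - 4*(-230)) = -65342/(12 + 920) = -65342/932 = -65342*1/932 = -32671/466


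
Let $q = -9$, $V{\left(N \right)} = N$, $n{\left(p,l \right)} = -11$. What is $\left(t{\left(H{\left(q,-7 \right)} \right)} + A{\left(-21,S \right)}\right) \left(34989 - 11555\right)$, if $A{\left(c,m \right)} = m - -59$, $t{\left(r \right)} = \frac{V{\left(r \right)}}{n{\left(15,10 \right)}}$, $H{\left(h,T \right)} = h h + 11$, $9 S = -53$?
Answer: $\frac{103812620}{99} \approx 1.0486 \cdot 10^{6}$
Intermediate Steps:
$S = - \frac{53}{9}$ ($S = \frac{1}{9} \left(-53\right) = - \frac{53}{9} \approx -5.8889$)
$H{\left(h,T \right)} = 11 + h^{2}$ ($H{\left(h,T \right)} = h^{2} + 11 = 11 + h^{2}$)
$t{\left(r \right)} = - \frac{r}{11}$ ($t{\left(r \right)} = \frac{r}{-11} = r \left(- \frac{1}{11}\right) = - \frac{r}{11}$)
$A{\left(c,m \right)} = 59 + m$ ($A{\left(c,m \right)} = m + 59 = 59 + m$)
$\left(t{\left(H{\left(q,-7 \right)} \right)} + A{\left(-21,S \right)}\right) \left(34989 - 11555\right) = \left(- \frac{11 + \left(-9\right)^{2}}{11} + \left(59 - \frac{53}{9}\right)\right) \left(34989 - 11555\right) = \left(- \frac{11 + 81}{11} + \frac{478}{9}\right) 23434 = \left(\left(- \frac{1}{11}\right) 92 + \frac{478}{9}\right) 23434 = \left(- \frac{92}{11} + \frac{478}{9}\right) 23434 = \frac{4430}{99} \cdot 23434 = \frac{103812620}{99}$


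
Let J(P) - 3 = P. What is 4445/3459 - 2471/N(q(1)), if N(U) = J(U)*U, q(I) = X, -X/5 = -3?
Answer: -2449013/311310 ≈ -7.8668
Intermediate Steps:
X = 15 (X = -5*(-3) = 15)
J(P) = 3 + P
q(I) = 15
N(U) = U*(3 + U) (N(U) = (3 + U)*U = U*(3 + U))
4445/3459 - 2471/N(q(1)) = 4445/3459 - 2471*1/(15*(3 + 15)) = 4445*(1/3459) - 2471/(15*18) = 4445/3459 - 2471/270 = -2449013/311310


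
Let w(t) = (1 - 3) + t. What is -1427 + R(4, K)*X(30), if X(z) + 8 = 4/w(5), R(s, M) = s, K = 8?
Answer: -4361/3 ≈ -1453.7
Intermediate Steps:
w(t) = -2 + t
X(z) = -20/3 (X(z) = -8 + 4/(-2 + 5) = -8 + 4/3 = -20/3)
-1427 + R(4, K)*X(30) = -1427 + 4*(-20/3) = -1427 - 80/3 = -4361/3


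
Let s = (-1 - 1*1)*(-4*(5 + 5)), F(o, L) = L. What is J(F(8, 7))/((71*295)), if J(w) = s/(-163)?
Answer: -16/682807 ≈ -2.3433e-5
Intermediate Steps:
s = 80 (s = (-1 - 1)*(-4*10) = -2*(-40) = 80)
J(w) = -80/163 (J(w) = 80/(-163) = 80*(-1/163) = -80/163)
J(F(8, 7))/((71*295)) = -80/(163*(71*295)) = -80/163/20945 = -80/163*1/20945 = -16/682807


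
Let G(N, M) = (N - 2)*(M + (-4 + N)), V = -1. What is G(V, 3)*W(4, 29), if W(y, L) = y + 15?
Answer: 114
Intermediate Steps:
G(N, M) = (-2 + N)*(-4 + M + N)
W(y, L) = 15 + y
G(V, 3)*W(4, 29) = (8 + (-1)² - 6*(-1) - 2*3 + 3*(-1))*(15 + 4) = (8 + 1 + 6 - 6 - 3)*19 = 6*19 = 114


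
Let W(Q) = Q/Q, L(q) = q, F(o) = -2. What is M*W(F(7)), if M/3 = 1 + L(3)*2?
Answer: 21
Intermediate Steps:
W(Q) = 1
M = 21 (M = 3*(1 + 3*2) = 3*(1 + 6) = 3*7 = 21)
M*W(F(7)) = 21*1 = 21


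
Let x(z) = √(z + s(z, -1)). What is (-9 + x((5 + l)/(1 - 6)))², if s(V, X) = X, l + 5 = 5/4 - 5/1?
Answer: (18 - I)²/4 ≈ 80.75 - 9.0*I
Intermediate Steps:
l = -35/4 (l = -5 + (5/4 - 5/1) = -5 + (5*(¼) - 5*1) = -5 + (5/4 - 5) = -5 - 15/4 = -35/4 ≈ -8.7500)
x(z) = √(-1 + z) (x(z) = √(z - 1) = √(-1 + z))
(-9 + x((5 + l)/(1 - 6)))² = (-9 + √(-1 + (5 - 35/4)/(1 - 6)))² = (-9 + √(-1 - 15/4/(-5)))² = (-9 + √(-1 - 15/4*(-⅕)))² = (-9 + √(-1 + ¾))² = (-9 + √(-¼))² = (-9 + I/2)²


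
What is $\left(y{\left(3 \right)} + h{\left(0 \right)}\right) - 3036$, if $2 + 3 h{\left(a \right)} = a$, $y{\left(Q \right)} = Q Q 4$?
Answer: $- \frac{9002}{3} \approx -3000.7$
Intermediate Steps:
$y{\left(Q \right)} = 4 Q^{2}$ ($y{\left(Q \right)} = Q^{2} \cdot 4 = 4 Q^{2}$)
$h{\left(a \right)} = - \frac{2}{3} + \frac{a}{3}$
$\left(y{\left(3 \right)} + h{\left(0 \right)}\right) - 3036 = \left(4 \cdot 3^{2} + \left(- \frac{2}{3} + \frac{1}{3} \cdot 0\right)\right) - 3036 = \left(4 \cdot 9 + \left(- \frac{2}{3} + 0\right)\right) - 3036 = \left(36 - \frac{2}{3}\right) - 3036 = \frac{106}{3} - 3036 = - \frac{9002}{3}$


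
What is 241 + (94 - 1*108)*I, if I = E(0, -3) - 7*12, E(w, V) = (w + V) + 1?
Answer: 1445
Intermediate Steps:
E(w, V) = 1 + V + w (E(w, V) = (V + w) + 1 = 1 + V + w)
I = -86 (I = (1 - 3 + 0) - 7*12 = -2 - 84 = -86)
241 + (94 - 1*108)*I = 241 + (94 - 1*108)*(-86) = 241 + (94 - 108)*(-86) = 241 - 14*(-86) = 241 + 1204 = 1445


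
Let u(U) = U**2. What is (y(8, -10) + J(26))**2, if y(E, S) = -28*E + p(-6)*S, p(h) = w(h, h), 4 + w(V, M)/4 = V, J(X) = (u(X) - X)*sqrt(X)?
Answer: 11015976 + 228800*sqrt(26) ≈ 1.2183e+7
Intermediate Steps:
J(X) = sqrt(X)*(X**2 - X) (J(X) = (X**2 - X)*sqrt(X) = sqrt(X)*(X**2 - X))
w(V, M) = -16 + 4*V
p(h) = -16 + 4*h
y(E, S) = -40*S - 28*E (y(E, S) = -28*E + (-16 + 4*(-6))*S = -28*E + (-16 - 24)*S = -28*E - 40*S = -40*S - 28*E)
(y(8, -10) + J(26))**2 = ((-40*(-10) - 28*8) + 26**(3/2)*(-1 + 26))**2 = ((400 - 224) + (26*sqrt(26))*25)**2 = (176 + 650*sqrt(26))**2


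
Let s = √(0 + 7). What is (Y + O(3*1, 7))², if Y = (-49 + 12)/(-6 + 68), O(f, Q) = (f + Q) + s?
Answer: 366797/3844 + 583*√7/31 ≈ 145.18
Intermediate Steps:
s = √7 ≈ 2.6458
O(f, Q) = Q + f + √7 (O(f, Q) = (f + Q) + √7 = (Q + f) + √7 = Q + f + √7)
Y = -37/62 ≈ -0.59677
(Y + O(3*1, 7))² = (-37/62 + (7 + 3*1 + √7))² = (-37/62 + (7 + 3 + √7))² = (-37/62 + (10 + √7))² = (583/62 + √7)²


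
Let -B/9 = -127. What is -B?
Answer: -1143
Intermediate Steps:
B = 1143 (B = -9*(-127) = 1143)
-B = -1*1143 = -1143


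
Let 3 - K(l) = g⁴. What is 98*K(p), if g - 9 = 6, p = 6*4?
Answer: -4960956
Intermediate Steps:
p = 24
g = 15 (g = 9 + 6 = 15)
K(l) = -50622 (K(l) = 3 - 1*15⁴ = 3 - 1*50625 = 3 - 50625 = -50622)
98*K(p) = 98*(-50622) = -4960956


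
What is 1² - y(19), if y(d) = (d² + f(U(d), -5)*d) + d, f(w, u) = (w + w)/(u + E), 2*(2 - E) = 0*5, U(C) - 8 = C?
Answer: -37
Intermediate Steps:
U(C) = 8 + C
E = 2 (E = 2 - 0*5 = 2 - ½*0 = 2 + 0 = 2)
f(w, u) = 2*w/(2 + u) (f(w, u) = (w + w)/(u + 2) = (2*w)/(2 + u) = 2*w/(2 + u))
y(d) = d + d² + d*(-16/3 - 2*d/3) (y(d) = (d² + (2*(8 + d)/(2 - 5))*d) + d = (d² + (2*(8 + d)/(-3))*d) + d = (d² + (2*(8 + d)*(-⅓))*d) + d = (d² + (-16/3 - 2*d/3)*d) + d = (d² + d*(-16/3 - 2*d/3)) + d = d + d² + d*(-16/3 - 2*d/3))
1² - y(19) = 1² - 19*(-13 + 19)/3 = 1 - 19*6/3 = 1 - 1*38 = 1 - 38 = -37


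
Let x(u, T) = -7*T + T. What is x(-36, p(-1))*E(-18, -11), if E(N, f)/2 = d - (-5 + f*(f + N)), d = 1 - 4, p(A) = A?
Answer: -3804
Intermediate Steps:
x(u, T) = -6*T
d = -3
E(N, f) = 4 - 2*f*(N + f) (E(N, f) = 2*(-3 - (-5 + f*(f + N))) = 2*(-3 - (-5 + f*(N + f))) = 2*(-3 + (5 - f*(N + f))) = 2*(2 - f*(N + f)) = 4 - 2*f*(N + f))
x(-36, p(-1))*E(-18, -11) = (-6*(-1))*(4 - 2*(-11)² - 2*(-18)*(-11)) = 6*(4 - 2*121 - 396) = 6*(4 - 242 - 396) = 6*(-634) = -3804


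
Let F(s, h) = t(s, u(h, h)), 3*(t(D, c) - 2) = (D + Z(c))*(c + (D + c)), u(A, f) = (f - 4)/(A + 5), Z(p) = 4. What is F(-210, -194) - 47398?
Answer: -2086552/63 ≈ -33120.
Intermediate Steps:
u(A, f) = (-4 + f)/(5 + A)
t(D, c) = 2 + (4 + D)*(D + 2*c)/3 (t(D, c) = 2 + ((D + 4)*(c + (D + c)))/3 = 2 + ((4 + D)*(D + 2*c))/3 = 2 + (4 + D)*(D + 2*c)/3)
F(s, h) = 2 + s²/3 + 4*s/3 + 8*(-4 + h)/(3*(5 + h)) + 2*s*(-4 + h)/(3*(5 + h)) (F(s, h) = 2 + s²/3 + 4*s/3 + 8*((-4 + h)/(5 + h))/3 + 2*s*((-4 + h)/(5 + h))/3 = 2 + s²/3 + 4*s/3 + 8*(-4 + h)/(3*(5 + h)) + 2*s*(-4 + h)/(3*(5 + h)))
F(-210, -194) - 47398 = (-32 + 8*(-194) + (5 - 194)*(6 + (-210)² + 4*(-210)) + 2*(-210)*(-4 - 194))/(3*(5 - 194)) - 47398 = (⅓)*(-32 - 1552 - 189*(6 + 44100 - 840) + 2*(-210)*(-198))/(-189) - 47398 = (⅓)*(-1/189)*(-32 - 1552 - 189*43266 + 83160) - 47398 = (⅓)*(-1/189)*(-32 - 1552 - 8177274 + 83160) - 47398 = (⅓)*(-1/189)*(-8095698) - 47398 = 899522/63 - 47398 = -2086552/63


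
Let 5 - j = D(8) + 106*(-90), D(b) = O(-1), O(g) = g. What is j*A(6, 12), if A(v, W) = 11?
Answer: 105006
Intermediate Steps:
D(b) = -1
j = 9546 (j = 5 - (-1 + 106*(-90)) = 5 - (-1 - 9540) = 5 - 1*(-9541) = 5 + 9541 = 9546)
j*A(6, 12) = 9546*11 = 105006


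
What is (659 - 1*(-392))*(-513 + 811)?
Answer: 313198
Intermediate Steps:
(659 - 1*(-392))*(-513 + 811) = (659 + 392)*298 = 1051*298 = 313198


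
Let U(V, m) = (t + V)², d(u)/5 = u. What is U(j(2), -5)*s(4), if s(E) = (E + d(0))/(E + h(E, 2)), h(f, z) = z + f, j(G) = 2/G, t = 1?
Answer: 8/5 ≈ 1.6000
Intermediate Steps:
d(u) = 5*u
h(f, z) = f + z
U(V, m) = (1 + V)²
s(E) = E/(2 + 2*E) (s(E) = (E + 5*0)/(E + (E + 2)) = (E + 0)/(E + (2 + E)) = E/(2 + 2*E))
U(j(2), -5)*s(4) = (1 + 2/2)²*((½)*4/(1 + 4)) = (1 + 2*(½))²*((½)*4/5) = (1 + 1)²*((½)*4*(⅕)) = 2²*(⅖) = 4*(⅖) = 8/5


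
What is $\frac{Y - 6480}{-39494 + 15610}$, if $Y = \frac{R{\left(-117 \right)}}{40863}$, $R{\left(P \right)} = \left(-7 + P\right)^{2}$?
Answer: $\frac{66194216}{243992973} \approx 0.2713$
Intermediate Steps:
$Y = \frac{15376}{40863}$ ($Y = \frac{\left(-7 - 117\right)^{2}}{40863} = \left(-124\right)^{2} \cdot \frac{1}{40863} = 15376 \cdot \frac{1}{40863} = \frac{15376}{40863} \approx 0.37628$)
$\frac{Y - 6480}{-39494 + 15610} = \frac{\frac{15376}{40863} - 6480}{-39494 + 15610} = - \frac{264776864}{40863 \left(-23884\right)} = \left(- \frac{264776864}{40863}\right) \left(- \frac{1}{23884}\right) = \frac{66194216}{243992973}$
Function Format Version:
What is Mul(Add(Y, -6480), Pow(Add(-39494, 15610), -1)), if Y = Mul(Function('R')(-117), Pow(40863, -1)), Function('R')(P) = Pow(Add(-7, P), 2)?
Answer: Rational(66194216, 243992973) ≈ 0.27130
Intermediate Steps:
Y = Rational(15376, 40863) (Y = Mul(Pow(Add(-7, -117), 2), Pow(40863, -1)) = Mul(Pow(-124, 2), Rational(1, 40863)) = Mul(15376, Rational(1, 40863)) = Rational(15376, 40863) ≈ 0.37628)
Mul(Add(Y, -6480), Pow(Add(-39494, 15610), -1)) = Mul(Add(Rational(15376, 40863), -6480), Pow(Add(-39494, 15610), -1)) = Mul(Rational(-264776864, 40863), Pow(-23884, -1)) = Mul(Rational(-264776864, 40863), Rational(-1, 23884)) = Rational(66194216, 243992973)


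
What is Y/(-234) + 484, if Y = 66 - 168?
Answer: 18893/39 ≈ 484.44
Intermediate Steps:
Y = -102
Y/(-234) + 484 = -102/(-234) + 484 = -1/234*(-102) + 484 = 17/39 + 484 = 18893/39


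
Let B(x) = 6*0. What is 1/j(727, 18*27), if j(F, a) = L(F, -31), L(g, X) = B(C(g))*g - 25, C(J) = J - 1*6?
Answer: -1/25 ≈ -0.040000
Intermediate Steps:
C(J) = -6 + J (C(J) = J - 6 = -6 + J)
B(x) = 0
L(g, X) = -25 (L(g, X) = 0*g - 25 = 0 - 25 = -25)
j(F, a) = -25
1/j(727, 18*27) = 1/(-25) = -1/25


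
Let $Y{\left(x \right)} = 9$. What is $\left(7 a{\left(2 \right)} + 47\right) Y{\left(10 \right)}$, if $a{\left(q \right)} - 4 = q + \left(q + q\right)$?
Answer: $1053$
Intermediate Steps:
$a{\left(q \right)} = 4 + 3 q$ ($a{\left(q \right)} = 4 + \left(q + \left(q + q\right)\right) = 4 + \left(q + 2 q\right) = 4 + 3 q$)
$\left(7 a{\left(2 \right)} + 47\right) Y{\left(10 \right)} = \left(7 \left(4 + 3 \cdot 2\right) + 47\right) 9 = \left(7 \left(4 + 6\right) + 47\right) 9 = \left(7 \cdot 10 + 47\right) 9 = \left(70 + 47\right) 9 = 117 \cdot 9 = 1053$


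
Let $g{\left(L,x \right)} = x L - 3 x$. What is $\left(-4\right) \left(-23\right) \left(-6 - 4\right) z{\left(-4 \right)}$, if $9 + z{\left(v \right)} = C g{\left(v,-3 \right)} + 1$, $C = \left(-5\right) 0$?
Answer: $7360$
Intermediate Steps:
$g{\left(L,x \right)} = - 3 x + L x$ ($g{\left(L,x \right)} = L x - 3 x = - 3 x + L x$)
$C = 0$
$z{\left(v \right)} = -8$ ($z{\left(v \right)} = -9 + \left(0 \left(- 3 \left(-3 + v\right)\right) + 1\right) = -9 + \left(0 \left(9 - 3 v\right) + 1\right) = -9 + \left(0 + 1\right) = -9 + 1 = -8$)
$\left(-4\right) \left(-23\right) \left(-6 - 4\right) z{\left(-4 \right)} = \left(-4\right) \left(-23\right) \left(-6 - 4\right) \left(-8\right) = 92 \left(\left(-10\right) \left(-8\right)\right) = 92 \cdot 80 = 7360$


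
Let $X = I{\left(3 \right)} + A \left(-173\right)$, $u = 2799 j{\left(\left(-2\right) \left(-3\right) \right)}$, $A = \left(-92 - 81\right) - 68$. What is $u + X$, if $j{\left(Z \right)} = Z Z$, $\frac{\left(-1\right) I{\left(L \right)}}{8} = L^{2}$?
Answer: $142385$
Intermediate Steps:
$I{\left(L \right)} = - 8 L^{2}$
$j{\left(Z \right)} = Z^{2}$
$A = -241$ ($A = -173 - 68 = -241$)
$u = 100764$ ($u = 2799 \left(\left(-2\right) \left(-3\right)\right)^{2} = 2799 \cdot 6^{2} = 2799 \cdot 36 = 100764$)
$X = 41621$ ($X = - 8 \cdot 3^{2} - -41693 = \left(-8\right) 9 + 41693 = -72 + 41693 = 41621$)
$u + X = 100764 + 41621 = 142385$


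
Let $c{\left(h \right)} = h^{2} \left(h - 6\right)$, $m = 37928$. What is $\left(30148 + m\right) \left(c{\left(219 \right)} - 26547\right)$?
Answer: $693636303096$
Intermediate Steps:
$c{\left(h \right)} = h^{2} \left(-6 + h\right)$ ($c{\left(h \right)} = h^{2} \left(h - 6\right) = h^{2} \left(-6 + h\right)$)
$\left(30148 + m\right) \left(c{\left(219 \right)} - 26547\right) = \left(30148 + 37928\right) \left(219^{2} \left(-6 + 219\right) - 26547\right) = 68076 \left(47961 \cdot 213 - 26547\right) = 68076 \left(10215693 - 26547\right) = 68076 \cdot 10189146 = 693636303096$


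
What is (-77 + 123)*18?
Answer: 828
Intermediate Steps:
(-77 + 123)*18 = 46*18 = 828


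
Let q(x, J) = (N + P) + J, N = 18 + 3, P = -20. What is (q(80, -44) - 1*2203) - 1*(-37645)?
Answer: 35399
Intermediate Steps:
N = 21
q(x, J) = 1 + J (q(x, J) = (21 - 20) + J = 1 + J)
(q(80, -44) - 1*2203) - 1*(-37645) = ((1 - 44) - 1*2203) - 1*(-37645) = (-43 - 2203) + 37645 = -2246 + 37645 = 35399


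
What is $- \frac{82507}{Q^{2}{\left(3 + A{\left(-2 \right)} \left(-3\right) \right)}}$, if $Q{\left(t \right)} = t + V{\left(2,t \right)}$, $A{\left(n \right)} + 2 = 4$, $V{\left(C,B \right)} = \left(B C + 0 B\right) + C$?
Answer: $- \frac{82507}{49} \approx -1683.8$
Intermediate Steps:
$V{\left(C,B \right)} = C + B C$ ($V{\left(C,B \right)} = \left(B C + 0\right) + C = B C + C = C + B C$)
$A{\left(n \right)} = 2$ ($A{\left(n \right)} = -2 + 4 = 2$)
$Q{\left(t \right)} = 2 + 3 t$ ($Q{\left(t \right)} = t + 2 \left(1 + t\right) = t + \left(2 + 2 t\right) = 2 + 3 t$)
$- \frac{82507}{Q^{2}{\left(3 + A{\left(-2 \right)} \left(-3\right) \right)}} = - \frac{82507}{\left(2 + 3 \left(3 + 2 \left(-3\right)\right)\right)^{2}} = - \frac{82507}{\left(2 + 3 \left(3 - 6\right)\right)^{2}} = - \frac{82507}{\left(2 + 3 \left(-3\right)\right)^{2}} = - \frac{82507}{\left(2 - 9\right)^{2}} = - \frac{82507}{\left(-7\right)^{2}} = - \frac{82507}{49}$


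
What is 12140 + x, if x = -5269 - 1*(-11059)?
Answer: 17930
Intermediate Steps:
x = 5790 (x = -5269 + 11059 = 5790)
12140 + x = 12140 + 5790 = 17930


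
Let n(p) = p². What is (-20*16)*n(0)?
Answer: 0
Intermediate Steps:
(-20*16)*n(0) = -20*16*0² = -320*0 = 0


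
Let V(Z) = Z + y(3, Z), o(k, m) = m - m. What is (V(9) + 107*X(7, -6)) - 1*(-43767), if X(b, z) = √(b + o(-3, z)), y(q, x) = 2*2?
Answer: 43780 + 107*√7 ≈ 44063.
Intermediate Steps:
y(q, x) = 4
o(k, m) = 0
X(b, z) = √b (X(b, z) = √(b + 0) = √b)
V(Z) = 4 + Z (V(Z) = Z + 4 = 4 + Z)
(V(9) + 107*X(7, -6)) - 1*(-43767) = ((4 + 9) + 107*√7) - 1*(-43767) = (13 + 107*√7) + 43767 = 43780 + 107*√7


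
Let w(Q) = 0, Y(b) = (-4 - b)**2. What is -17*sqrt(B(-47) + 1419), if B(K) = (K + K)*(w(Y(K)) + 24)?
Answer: -51*I*sqrt(93) ≈ -491.83*I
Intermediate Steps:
B(K) = 48*K (B(K) = (K + K)*(0 + 24) = (2*K)*24 = 48*K)
-17*sqrt(B(-47) + 1419) = -17*sqrt(48*(-47) + 1419) = -17*sqrt(-2256 + 1419) = -51*I*sqrt(93)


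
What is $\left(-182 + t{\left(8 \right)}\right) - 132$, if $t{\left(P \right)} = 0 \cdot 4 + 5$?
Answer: $-309$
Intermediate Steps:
$t{\left(P \right)} = 5$ ($t{\left(P \right)} = 0 + 5 = 5$)
$\left(-182 + t{\left(8 \right)}\right) - 132 = \left(-182 + 5\right) - 132 = -177 - 132 = -309$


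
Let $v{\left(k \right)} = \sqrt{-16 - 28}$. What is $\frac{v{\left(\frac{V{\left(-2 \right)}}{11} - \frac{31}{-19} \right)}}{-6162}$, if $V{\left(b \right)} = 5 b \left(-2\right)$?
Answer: $- \frac{i \sqrt{11}}{3081} \approx - 0.0010765 i$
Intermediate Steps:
$V{\left(b \right)} = - 10 b$
$v{\left(k \right)} = 2 i \sqrt{11}$ ($v{\left(k \right)} = \sqrt{-44} = 2 i \sqrt{11}$)
$\frac{v{\left(\frac{V{\left(-2 \right)}}{11} - \frac{31}{-19} \right)}}{-6162} = \frac{2 i \sqrt{11}}{-6162} = 2 i \sqrt{11} \left(- \frac{1}{6162}\right) = - \frac{i \sqrt{11}}{3081}$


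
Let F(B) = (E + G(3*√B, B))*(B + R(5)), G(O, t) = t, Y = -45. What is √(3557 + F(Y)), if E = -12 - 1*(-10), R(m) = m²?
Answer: √4497 ≈ 67.060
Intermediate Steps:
E = -2 (E = -12 + 10 = -2)
F(B) = (-2 + B)*(25 + B) (F(B) = (-2 + B)*(B + 5²) = (-2 + B)*(B + 25) = (-2 + B)*(25 + B))
√(3557 + F(Y)) = √(3557 + (-50 + (-45)² + 23*(-45))) = √(3557 + (-50 + 2025 - 1035)) = √(3557 + 940) = √4497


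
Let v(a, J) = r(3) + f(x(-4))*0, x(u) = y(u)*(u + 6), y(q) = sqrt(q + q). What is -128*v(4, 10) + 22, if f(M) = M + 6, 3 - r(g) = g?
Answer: 22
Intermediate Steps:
y(q) = sqrt(2)*sqrt(q) (y(q) = sqrt(2*q) = sqrt(2)*sqrt(q))
r(g) = 3 - g
x(u) = sqrt(2)*sqrt(u)*(6 + u) (x(u) = (sqrt(2)*sqrt(u))*(u + 6) = (sqrt(2)*sqrt(u))*(6 + u) = sqrt(2)*sqrt(u)*(6 + u))
f(M) = 6 + M
v(a, J) = 0 (v(a, J) = (3 - 1*3) + (6 + sqrt(2)*sqrt(-4)*(6 - 4))*0 = (3 - 3) + (6 + sqrt(2)*(2*I)*2)*0 = 0 + (6 + 4*I*sqrt(2))*0 = 0 + 0 = 0)
-128*v(4, 10) + 22 = -128*0 + 22 = 0 + 22 = 22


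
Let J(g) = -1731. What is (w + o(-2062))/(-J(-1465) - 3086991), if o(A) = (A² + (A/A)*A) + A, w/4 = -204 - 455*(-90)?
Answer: -1102676/771315 ≈ -1.4296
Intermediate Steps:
w = 162984 (w = 4*(-204 - 455*(-90)) = 4*(-204 + 40950) = 4*40746 = 162984)
o(A) = A² + 2*A (o(A) = (A² + 1*A) + A = (A² + A) + A = (A + A²) + A = A² + 2*A)
(w + o(-2062))/(-J(-1465) - 3086991) = (162984 - 2062*(2 - 2062))/(-1*(-1731) - 3086991) = (162984 - 2062*(-2060))/(1731 - 3086991) = (162984 + 4247720)/(-3085260) = 4410704*(-1/3085260) = -1102676/771315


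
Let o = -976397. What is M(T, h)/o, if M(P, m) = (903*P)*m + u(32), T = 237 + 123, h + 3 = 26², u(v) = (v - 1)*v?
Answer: -218779832/976397 ≈ -224.07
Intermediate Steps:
u(v) = v*(-1 + v) (u(v) = (-1 + v)*v = v*(-1 + v))
h = 673 (h = -3 + 26² = -3 + 676 = 673)
T = 360
M(P, m) = 992 + 903*P*m (M(P, m) = (903*P)*m + 32*(-1 + 32) = 903*P*m + 32*31 = 903*P*m + 992 = 992 + 903*P*m)
M(T, h)/o = (992 + 903*360*673)/(-976397) = (992 + 218778840)*(-1/976397) = 218779832*(-1/976397) = -218779832/976397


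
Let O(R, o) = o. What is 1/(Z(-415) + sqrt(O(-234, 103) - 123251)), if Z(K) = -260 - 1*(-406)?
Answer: 73/72232 - I*sqrt(30787)/72232 ≈ 0.0010106 - 0.0024292*I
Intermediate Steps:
Z(K) = 146 (Z(K) = -260 + 406 = 146)
1/(Z(-415) + sqrt(O(-234, 103) - 123251)) = 1/(146 + sqrt(103 - 123251)) = 1/(146 + sqrt(-123148)) = 1/(146 + 2*I*sqrt(30787))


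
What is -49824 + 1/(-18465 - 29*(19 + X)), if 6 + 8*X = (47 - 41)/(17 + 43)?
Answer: -75711005936/1519569 ≈ -49824.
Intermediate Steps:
X = -59/80 (X = -3/4 + ((47 - 41)/(17 + 43))/8 = -3/4 + (6/60)/8 = -3/4 + (6*(1/60))/8 = -3/4 + (1/8)*(1/10) = -3/4 + 1/80 = -59/80 ≈ -0.73750)
-49824 + 1/(-18465 - 29*(19 + X)) = -49824 + 1/(-18465 - 29*(19 - 59/80)) = -49824 + 1/(-18465 - 29*1461/80) = -49824 + 1/(-18465 - 42369/80) = -49824 + 1/(-1519569/80) = -49824 - 80/1519569 = -75711005936/1519569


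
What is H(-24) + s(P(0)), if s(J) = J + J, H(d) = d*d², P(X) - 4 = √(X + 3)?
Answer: -13816 + 2*√3 ≈ -13813.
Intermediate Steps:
P(X) = 4 + √(3 + X) (P(X) = 4 + √(X + 3) = 4 + √(3 + X))
H(d) = d³
s(J) = 2*J
H(-24) + s(P(0)) = (-24)³ + 2*(4 + √(3 + 0)) = -13824 + 2*(4 + √3) = -13824 + (8 + 2*√3) = -13816 + 2*√3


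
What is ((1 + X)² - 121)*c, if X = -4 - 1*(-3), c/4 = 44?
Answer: -21296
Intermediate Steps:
c = 176 (c = 4*44 = 176)
X = -1 (X = -4 + 3 = -1)
((1 + X)² - 121)*c = ((1 - 1)² - 121)*176 = (0² - 121)*176 = (0 - 121)*176 = -121*176 = -21296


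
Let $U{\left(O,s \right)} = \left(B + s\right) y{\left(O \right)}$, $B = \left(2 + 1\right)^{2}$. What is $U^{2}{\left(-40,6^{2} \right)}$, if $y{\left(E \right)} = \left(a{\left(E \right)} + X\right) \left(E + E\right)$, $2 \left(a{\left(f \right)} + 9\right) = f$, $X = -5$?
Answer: $14981760000$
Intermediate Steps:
$a{\left(f \right)} = -9 + \frac{f}{2}$
$y{\left(E \right)} = 2 E \left(-14 + \frac{E}{2}\right)$ ($y{\left(E \right)} = \left(\left(-9 + \frac{E}{2}\right) - 5\right) \left(E + E\right) = \left(-14 + \frac{E}{2}\right) 2 E = 2 E \left(-14 + \frac{E}{2}\right)$)
$B = 9$ ($B = 3^{2} = 9$)
$U{\left(O,s \right)} = O \left(-28 + O\right) \left(9 + s\right)$ ($U{\left(O,s \right)} = \left(9 + s\right) O \left(-28 + O\right) = O \left(-28 + O\right) \left(9 + s\right)$)
$U^{2}{\left(-40,6^{2} \right)} = \left(- 40 \left(-28 - 40\right) \left(9 + 6^{2}\right)\right)^{2} = \left(\left(-40\right) \left(-68\right) \left(9 + 36\right)\right)^{2} = \left(\left(-40\right) \left(-68\right) 45\right)^{2} = 122400^{2} = 14981760000$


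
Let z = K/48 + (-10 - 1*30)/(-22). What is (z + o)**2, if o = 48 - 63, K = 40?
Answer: 664225/4356 ≈ 152.49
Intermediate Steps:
o = -15
z = 175/66 (z = 40/48 + (-10 - 1*30)/(-22) = 40*(1/48) + (-10 - 30)*(-1/22) = 5/6 - 40*(-1/22) = 5/6 + 20/11 = 175/66 ≈ 2.6515)
(z + o)**2 = (175/66 - 15)**2 = (-815/66)**2 = 664225/4356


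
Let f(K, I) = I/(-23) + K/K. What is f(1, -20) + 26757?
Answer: 615454/23 ≈ 26759.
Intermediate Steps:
f(K, I) = 1 - I/23 (f(K, I) = I*(-1/23) + 1 = -I/23 + 1 = 1 - I/23)
f(1, -20) + 26757 = (1 - 1/23*(-20)) + 26757 = (1 + 20/23) + 26757 = 43/23 + 26757 = 615454/23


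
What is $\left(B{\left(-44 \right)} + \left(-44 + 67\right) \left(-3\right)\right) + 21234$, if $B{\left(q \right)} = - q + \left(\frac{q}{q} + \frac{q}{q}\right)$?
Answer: $21211$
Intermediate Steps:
$B{\left(q \right)} = 2 - q$ ($B{\left(q \right)} = - q + \left(1 + 1\right) = - q + 2 = 2 - q$)
$\left(B{\left(-44 \right)} + \left(-44 + 67\right) \left(-3\right)\right) + 21234 = \left(\left(2 - -44\right) + \left(-44 + 67\right) \left(-3\right)\right) + 21234 = \left(\left(2 + 44\right) + 23 \left(-3\right)\right) + 21234 = \left(46 - 69\right) + 21234 = -23 + 21234 = 21211$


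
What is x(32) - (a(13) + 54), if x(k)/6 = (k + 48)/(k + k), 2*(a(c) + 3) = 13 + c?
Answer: -113/2 ≈ -56.500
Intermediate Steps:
a(c) = 7/2 + c/2 (a(c) = -3 + (13 + c)/2 = -3 + (13/2 + c/2) = 7/2 + c/2)
x(k) = 3*(48 + k)/k (x(k) = 6*((k + 48)/(k + k)) = 6*((48 + k)/((2*k))) = 6*((48 + k)*(1/(2*k))) = 6*((48 + k)/(2*k)) = 3*(48 + k)/k)
x(32) - (a(13) + 54) = (3 + 144/32) - ((7/2 + (½)*13) + 54) = (3 + 144*(1/32)) - ((7/2 + 13/2) + 54) = (3 + 9/2) - (10 + 54) = 15/2 - 1*64 = 15/2 - 64 = -113/2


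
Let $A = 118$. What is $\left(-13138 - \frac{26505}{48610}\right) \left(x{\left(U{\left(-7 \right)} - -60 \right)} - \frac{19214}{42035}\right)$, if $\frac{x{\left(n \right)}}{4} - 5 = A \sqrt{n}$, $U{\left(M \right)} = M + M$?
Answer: $- \frac{52465409742191}{204332135} - \frac{30144973132 \sqrt{46}}{4861} \approx -4.2317 \cdot 10^{7}$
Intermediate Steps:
$U{\left(M \right)} = 2 M$
$x{\left(n \right)} = 20 + 472 \sqrt{n}$ ($x{\left(n \right)} = 20 + 4 \cdot 118 \sqrt{n} = 20 + 472 \sqrt{n}$)
$\left(-13138 - \frac{26505}{48610}\right) \left(x{\left(U{\left(-7 \right)} - -60 \right)} - \frac{19214}{42035}\right) = \left(-13138 - \frac{26505}{48610}\right) \left(\left(20 + 472 \sqrt{2 \left(-7\right) - -60}\right) - \frac{19214}{42035}\right) = \left(-13138 - \frac{5301}{9722}\right) \left(\left(20 + 472 \sqrt{-14 + 60}\right) - \frac{19214}{42035}\right) = \left(-13138 - \frac{5301}{9722}\right) \left(\left(20 + 472 \sqrt{46}\right) - \frac{19214}{42035}\right) = - \frac{127732937 \left(\frac{821486}{42035} + 472 \sqrt{46}\right)}{9722} = - \frac{52465409742191}{204332135} - \frac{30144973132 \sqrt{46}}{4861}$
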